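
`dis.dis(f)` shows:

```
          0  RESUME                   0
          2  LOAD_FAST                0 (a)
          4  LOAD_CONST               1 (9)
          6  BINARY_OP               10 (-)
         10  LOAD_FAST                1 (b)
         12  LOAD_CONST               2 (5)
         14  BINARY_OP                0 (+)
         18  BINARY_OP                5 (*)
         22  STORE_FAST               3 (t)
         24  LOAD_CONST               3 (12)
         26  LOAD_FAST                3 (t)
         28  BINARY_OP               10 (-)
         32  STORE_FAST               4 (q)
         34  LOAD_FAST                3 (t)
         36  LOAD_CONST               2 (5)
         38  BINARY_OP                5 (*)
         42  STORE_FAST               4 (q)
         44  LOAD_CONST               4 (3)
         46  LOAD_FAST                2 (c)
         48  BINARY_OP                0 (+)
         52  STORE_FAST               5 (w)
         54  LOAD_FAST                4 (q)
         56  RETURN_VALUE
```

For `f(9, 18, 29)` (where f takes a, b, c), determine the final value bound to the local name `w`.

LOAD_FAST a → push 9. Stack: [9]
LOAD_CONST → push 9. Stack: [9, 9]
BINARY_OP - → 9 - 9 = 0. Stack: [0]
LOAD_FAST b → push 18. Stack: [0, 18]
LOAD_CONST → push 5. Stack: [0, 18, 5]
BINARY_OP + → 18 + 5 = 23. Stack: [0, 23]
BINARY_OP * → 0 * 23 = 0. Stack: [0]
STORE_FAST t → t=0. Stack: []
LOAD_CONST → push 12. Stack: [12]
LOAD_FAST t → push 0. Stack: [12, 0]
BINARY_OP - → 12 - 0 = 12. Stack: [12]
STORE_FAST q → q=12. Stack: []
LOAD_FAST t → push 0. Stack: [0]
LOAD_CONST → push 5. Stack: [0, 5]
BINARY_OP * → 0 * 5 = 0. Stack: [0]
STORE_FAST q → q=0. Stack: []
LOAD_CONST → push 3. Stack: [3]
LOAD_FAST c → push 29. Stack: [3, 29]
BINARY_OP + → 3 + 29 = 32. Stack: [32]
STORE_FAST w → w=32. Stack: []
LOAD_FAST q → push 0. Stack: [0]
RETURN_VALUE → return 0.

32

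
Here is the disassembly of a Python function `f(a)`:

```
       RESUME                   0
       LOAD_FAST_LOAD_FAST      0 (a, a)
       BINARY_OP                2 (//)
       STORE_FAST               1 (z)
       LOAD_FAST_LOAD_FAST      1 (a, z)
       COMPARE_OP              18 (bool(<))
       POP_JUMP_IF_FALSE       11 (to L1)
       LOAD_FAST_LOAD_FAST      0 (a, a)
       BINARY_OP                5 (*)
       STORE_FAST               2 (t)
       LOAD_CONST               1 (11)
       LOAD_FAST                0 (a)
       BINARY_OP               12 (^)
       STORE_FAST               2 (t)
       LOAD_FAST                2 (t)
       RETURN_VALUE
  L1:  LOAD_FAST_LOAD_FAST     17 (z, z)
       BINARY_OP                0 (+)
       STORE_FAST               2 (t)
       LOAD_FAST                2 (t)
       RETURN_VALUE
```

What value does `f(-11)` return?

LOAD_FAST_LOAD_FAST a,a → push -11,-11. Stack: [-11, -11]
BINARY_OP // → -11 // -11 = 1. Stack: [1]
STORE_FAST z → z=1. Stack: []
LOAD_FAST_LOAD_FAST a,z → push -11,1. Stack: [-11, 1]
COMPARE_OP bool(<) → -11 vs 1 = True. Stack: [True]
POP_JUMP_IF_FALSE → pop True; no jump. Stack: []
LOAD_FAST_LOAD_FAST a,a → push -11,-11. Stack: [-11, -11]
BINARY_OP * → -11 * -11 = 121. Stack: [121]
STORE_FAST t → t=121. Stack: []
LOAD_CONST → push 11. Stack: [11]
LOAD_FAST a → push -11. Stack: [11, -11]
BINARY_OP ^ → 11 ^ -11 = -2. Stack: [-2]
STORE_FAST t → t=-2. Stack: []
LOAD_FAST t → push -2. Stack: [-2]
RETURN_VALUE → return -2.

-2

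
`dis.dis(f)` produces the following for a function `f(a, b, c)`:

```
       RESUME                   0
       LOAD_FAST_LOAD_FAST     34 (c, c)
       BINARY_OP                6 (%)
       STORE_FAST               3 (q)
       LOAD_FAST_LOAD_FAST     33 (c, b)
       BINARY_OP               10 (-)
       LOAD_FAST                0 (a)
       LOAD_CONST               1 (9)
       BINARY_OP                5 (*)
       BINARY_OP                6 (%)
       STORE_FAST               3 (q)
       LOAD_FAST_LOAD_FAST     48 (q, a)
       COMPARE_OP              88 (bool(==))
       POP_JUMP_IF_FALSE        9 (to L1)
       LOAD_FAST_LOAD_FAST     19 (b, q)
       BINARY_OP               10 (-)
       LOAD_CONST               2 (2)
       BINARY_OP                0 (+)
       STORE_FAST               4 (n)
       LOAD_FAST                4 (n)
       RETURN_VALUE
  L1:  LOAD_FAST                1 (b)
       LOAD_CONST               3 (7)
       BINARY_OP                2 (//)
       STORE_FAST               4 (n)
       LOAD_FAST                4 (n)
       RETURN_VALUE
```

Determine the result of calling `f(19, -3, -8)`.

-1

LOAD_FAST_LOAD_FAST c,c → push -8,-8. Stack: [-8, -8]
BINARY_OP % → -8 % -8 = 0. Stack: [0]
STORE_FAST q → q=0. Stack: []
LOAD_FAST_LOAD_FAST c,b → push -8,-3. Stack: [-8, -3]
BINARY_OP - → -8 - -3 = -5. Stack: [-5]
LOAD_FAST a → push 19. Stack: [-5, 19]
LOAD_CONST → push 9. Stack: [-5, 19, 9]
BINARY_OP * → 19 * 9 = 171. Stack: [-5, 171]
BINARY_OP % → -5 % 171 = 166. Stack: [166]
STORE_FAST q → q=166. Stack: []
LOAD_FAST_LOAD_FAST q,a → push 166,19. Stack: [166, 19]
COMPARE_OP bool(==) → 166 vs 19 = False. Stack: [False]
POP_JUMP_IF_FALSE → pop False; jump. Stack: []
LOAD_FAST b → push -3. Stack: [-3]
LOAD_CONST → push 7. Stack: [-3, 7]
BINARY_OP // → -3 // 7 = -1. Stack: [-1]
STORE_FAST n → n=-1. Stack: []
LOAD_FAST n → push -1. Stack: [-1]
RETURN_VALUE → return -1.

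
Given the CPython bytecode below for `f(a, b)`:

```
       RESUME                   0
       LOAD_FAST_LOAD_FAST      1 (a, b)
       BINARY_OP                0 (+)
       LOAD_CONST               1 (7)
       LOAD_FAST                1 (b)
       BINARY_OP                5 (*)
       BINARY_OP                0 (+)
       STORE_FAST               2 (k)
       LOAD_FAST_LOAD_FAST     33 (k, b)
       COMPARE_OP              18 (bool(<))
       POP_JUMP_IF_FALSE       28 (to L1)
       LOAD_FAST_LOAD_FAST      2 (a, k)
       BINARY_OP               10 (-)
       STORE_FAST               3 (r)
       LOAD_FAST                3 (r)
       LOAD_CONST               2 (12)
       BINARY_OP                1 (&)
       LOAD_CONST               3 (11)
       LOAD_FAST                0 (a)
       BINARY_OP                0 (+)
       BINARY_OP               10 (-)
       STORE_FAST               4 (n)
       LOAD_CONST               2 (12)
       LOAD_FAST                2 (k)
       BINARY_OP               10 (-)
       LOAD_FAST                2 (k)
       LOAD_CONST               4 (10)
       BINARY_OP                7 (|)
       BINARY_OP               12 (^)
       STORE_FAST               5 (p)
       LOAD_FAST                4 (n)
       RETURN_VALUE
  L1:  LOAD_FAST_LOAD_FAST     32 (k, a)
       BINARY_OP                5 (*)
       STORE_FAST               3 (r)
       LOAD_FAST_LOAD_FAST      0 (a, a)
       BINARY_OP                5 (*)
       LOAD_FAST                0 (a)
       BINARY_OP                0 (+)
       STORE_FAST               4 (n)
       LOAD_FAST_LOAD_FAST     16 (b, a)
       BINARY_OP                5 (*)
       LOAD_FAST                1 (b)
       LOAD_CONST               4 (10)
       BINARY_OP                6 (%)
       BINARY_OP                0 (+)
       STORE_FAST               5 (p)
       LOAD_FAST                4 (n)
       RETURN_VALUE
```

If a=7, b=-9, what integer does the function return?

LOAD_FAST_LOAD_FAST a,b → push 7,-9. Stack: [7, -9]
BINARY_OP + → 7 + -9 = -2. Stack: [-2]
LOAD_CONST → push 7. Stack: [-2, 7]
LOAD_FAST b → push -9. Stack: [-2, 7, -9]
BINARY_OP * → 7 * -9 = -63. Stack: [-2, -63]
BINARY_OP + → -2 + -63 = -65. Stack: [-65]
STORE_FAST k → k=-65. Stack: []
LOAD_FAST_LOAD_FAST k,b → push -65,-9. Stack: [-65, -9]
COMPARE_OP bool(<) → -65 vs -9 = True. Stack: [True]
POP_JUMP_IF_FALSE → pop True; no jump. Stack: []
LOAD_FAST_LOAD_FAST a,k → push 7,-65. Stack: [7, -65]
BINARY_OP - → 7 - -65 = 72. Stack: [72]
STORE_FAST r → r=72. Stack: []
LOAD_FAST r → push 72. Stack: [72]
LOAD_CONST → push 12. Stack: [72, 12]
BINARY_OP & → 72 & 12 = 8. Stack: [8]
LOAD_CONST → push 11. Stack: [8, 11]
LOAD_FAST a → push 7. Stack: [8, 11, 7]
BINARY_OP + → 11 + 7 = 18. Stack: [8, 18]
BINARY_OP - → 8 - 18 = -10. Stack: [-10]
STORE_FAST n → n=-10. Stack: []
LOAD_CONST → push 12. Stack: [12]
LOAD_FAST k → push -65. Stack: [12, -65]
BINARY_OP - → 12 - -65 = 77. Stack: [77]
LOAD_FAST k → push -65. Stack: [77, -65]
LOAD_CONST → push 10. Stack: [77, -65, 10]
BINARY_OP | → -65 | 10 = -65. Stack: [77, -65]
BINARY_OP ^ → 77 ^ -65 = -14. Stack: [-14]
STORE_FAST p → p=-14. Stack: []
LOAD_FAST n → push -10. Stack: [-10]
RETURN_VALUE → return -10.

-10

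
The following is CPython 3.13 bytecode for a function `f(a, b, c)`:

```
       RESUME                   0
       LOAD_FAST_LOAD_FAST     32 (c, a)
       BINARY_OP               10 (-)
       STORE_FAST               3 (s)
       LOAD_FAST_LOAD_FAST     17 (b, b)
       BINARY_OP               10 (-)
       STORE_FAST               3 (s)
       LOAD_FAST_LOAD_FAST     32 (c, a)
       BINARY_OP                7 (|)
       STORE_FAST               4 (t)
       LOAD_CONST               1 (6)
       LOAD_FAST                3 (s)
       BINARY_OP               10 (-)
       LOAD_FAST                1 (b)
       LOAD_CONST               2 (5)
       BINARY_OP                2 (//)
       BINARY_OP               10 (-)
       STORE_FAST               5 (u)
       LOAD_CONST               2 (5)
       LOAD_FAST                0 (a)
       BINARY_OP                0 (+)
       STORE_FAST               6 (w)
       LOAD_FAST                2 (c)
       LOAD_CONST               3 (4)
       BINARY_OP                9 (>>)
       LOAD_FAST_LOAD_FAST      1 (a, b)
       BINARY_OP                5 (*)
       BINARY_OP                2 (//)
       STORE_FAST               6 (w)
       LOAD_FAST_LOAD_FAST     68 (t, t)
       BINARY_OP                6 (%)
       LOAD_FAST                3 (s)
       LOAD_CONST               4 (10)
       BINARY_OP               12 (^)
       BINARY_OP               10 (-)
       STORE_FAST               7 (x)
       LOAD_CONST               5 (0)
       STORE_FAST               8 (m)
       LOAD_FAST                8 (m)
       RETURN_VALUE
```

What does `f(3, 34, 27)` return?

LOAD_FAST_LOAD_FAST c,a → push 27,3. Stack: [27, 3]
BINARY_OP - → 27 - 3 = 24. Stack: [24]
STORE_FAST s → s=24. Stack: []
LOAD_FAST_LOAD_FAST b,b → push 34,34. Stack: [34, 34]
BINARY_OP - → 34 - 34 = 0. Stack: [0]
STORE_FAST s → s=0. Stack: []
LOAD_FAST_LOAD_FAST c,a → push 27,3. Stack: [27, 3]
BINARY_OP | → 27 | 3 = 27. Stack: [27]
STORE_FAST t → t=27. Stack: []
LOAD_CONST → push 6. Stack: [6]
LOAD_FAST s → push 0. Stack: [6, 0]
BINARY_OP - → 6 - 0 = 6. Stack: [6]
LOAD_FAST b → push 34. Stack: [6, 34]
LOAD_CONST → push 5. Stack: [6, 34, 5]
BINARY_OP // → 34 // 5 = 6. Stack: [6, 6]
BINARY_OP - → 6 - 6 = 0. Stack: [0]
STORE_FAST u → u=0. Stack: []
LOAD_CONST → push 5. Stack: [5]
LOAD_FAST a → push 3. Stack: [5, 3]
BINARY_OP + → 5 + 3 = 8. Stack: [8]
STORE_FAST w → w=8. Stack: []
LOAD_FAST c → push 27. Stack: [27]
LOAD_CONST → push 4. Stack: [27, 4]
BINARY_OP >> → 27 >> 4 = 1. Stack: [1]
LOAD_FAST_LOAD_FAST a,b → push 3,34. Stack: [1, 3, 34]
BINARY_OP * → 3 * 34 = 102. Stack: [1, 102]
BINARY_OP // → 1 // 102 = 0. Stack: [0]
STORE_FAST w → w=0. Stack: []
LOAD_FAST_LOAD_FAST t,t → push 27,27. Stack: [27, 27]
BINARY_OP % → 27 % 27 = 0. Stack: [0]
LOAD_FAST s → push 0. Stack: [0, 0]
LOAD_CONST → push 10. Stack: [0, 0, 10]
BINARY_OP ^ → 0 ^ 10 = 10. Stack: [0, 10]
BINARY_OP - → 0 - 10 = -10. Stack: [-10]
STORE_FAST x → x=-10. Stack: []
LOAD_CONST → push 0. Stack: [0]
STORE_FAST m → m=0. Stack: []
LOAD_FAST m → push 0. Stack: [0]
RETURN_VALUE → return 0.

0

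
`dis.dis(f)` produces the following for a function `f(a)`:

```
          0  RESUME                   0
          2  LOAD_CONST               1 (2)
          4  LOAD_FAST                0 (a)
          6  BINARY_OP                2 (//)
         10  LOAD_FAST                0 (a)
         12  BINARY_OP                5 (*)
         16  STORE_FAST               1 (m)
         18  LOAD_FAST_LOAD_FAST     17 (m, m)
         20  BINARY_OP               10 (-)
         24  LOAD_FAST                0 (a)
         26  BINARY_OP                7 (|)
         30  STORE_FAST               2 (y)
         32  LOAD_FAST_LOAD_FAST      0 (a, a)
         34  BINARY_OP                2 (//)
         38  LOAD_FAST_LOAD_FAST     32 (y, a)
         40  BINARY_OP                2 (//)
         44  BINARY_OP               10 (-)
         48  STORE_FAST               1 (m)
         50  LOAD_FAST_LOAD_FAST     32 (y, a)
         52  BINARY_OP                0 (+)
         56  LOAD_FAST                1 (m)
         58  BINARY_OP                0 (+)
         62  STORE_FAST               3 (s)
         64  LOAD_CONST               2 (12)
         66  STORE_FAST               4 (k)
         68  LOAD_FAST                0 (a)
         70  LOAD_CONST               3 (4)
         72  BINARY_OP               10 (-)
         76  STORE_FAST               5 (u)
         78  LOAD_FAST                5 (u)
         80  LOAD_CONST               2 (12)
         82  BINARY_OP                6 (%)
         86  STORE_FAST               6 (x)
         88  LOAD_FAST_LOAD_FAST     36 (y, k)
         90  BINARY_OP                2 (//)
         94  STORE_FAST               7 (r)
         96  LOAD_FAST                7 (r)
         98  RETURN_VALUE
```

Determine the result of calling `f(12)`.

LOAD_CONST → push 2. Stack: [2]
LOAD_FAST a → push 12. Stack: [2, 12]
BINARY_OP // → 2 // 12 = 0. Stack: [0]
LOAD_FAST a → push 12. Stack: [0, 12]
BINARY_OP * → 0 * 12 = 0. Stack: [0]
STORE_FAST m → m=0. Stack: []
LOAD_FAST_LOAD_FAST m,m → push 0,0. Stack: [0, 0]
BINARY_OP - → 0 - 0 = 0. Stack: [0]
LOAD_FAST a → push 12. Stack: [0, 12]
BINARY_OP | → 0 | 12 = 12. Stack: [12]
STORE_FAST y → y=12. Stack: []
LOAD_FAST_LOAD_FAST a,a → push 12,12. Stack: [12, 12]
BINARY_OP // → 12 // 12 = 1. Stack: [1]
LOAD_FAST_LOAD_FAST y,a → push 12,12. Stack: [1, 12, 12]
BINARY_OP // → 12 // 12 = 1. Stack: [1, 1]
BINARY_OP - → 1 - 1 = 0. Stack: [0]
STORE_FAST m → m=0. Stack: []
LOAD_FAST_LOAD_FAST y,a → push 12,12. Stack: [12, 12]
BINARY_OP + → 12 + 12 = 24. Stack: [24]
LOAD_FAST m → push 0. Stack: [24, 0]
BINARY_OP + → 24 + 0 = 24. Stack: [24]
STORE_FAST s → s=24. Stack: []
LOAD_CONST → push 12. Stack: [12]
STORE_FAST k → k=12. Stack: []
LOAD_FAST a → push 12. Stack: [12]
LOAD_CONST → push 4. Stack: [12, 4]
BINARY_OP - → 12 - 4 = 8. Stack: [8]
STORE_FAST u → u=8. Stack: []
LOAD_FAST u → push 8. Stack: [8]
LOAD_CONST → push 12. Stack: [8, 12]
BINARY_OP % → 8 % 12 = 8. Stack: [8]
STORE_FAST x → x=8. Stack: []
LOAD_FAST_LOAD_FAST y,k → push 12,12. Stack: [12, 12]
BINARY_OP // → 12 // 12 = 1. Stack: [1]
STORE_FAST r → r=1. Stack: []
LOAD_FAST r → push 1. Stack: [1]
RETURN_VALUE → return 1.

1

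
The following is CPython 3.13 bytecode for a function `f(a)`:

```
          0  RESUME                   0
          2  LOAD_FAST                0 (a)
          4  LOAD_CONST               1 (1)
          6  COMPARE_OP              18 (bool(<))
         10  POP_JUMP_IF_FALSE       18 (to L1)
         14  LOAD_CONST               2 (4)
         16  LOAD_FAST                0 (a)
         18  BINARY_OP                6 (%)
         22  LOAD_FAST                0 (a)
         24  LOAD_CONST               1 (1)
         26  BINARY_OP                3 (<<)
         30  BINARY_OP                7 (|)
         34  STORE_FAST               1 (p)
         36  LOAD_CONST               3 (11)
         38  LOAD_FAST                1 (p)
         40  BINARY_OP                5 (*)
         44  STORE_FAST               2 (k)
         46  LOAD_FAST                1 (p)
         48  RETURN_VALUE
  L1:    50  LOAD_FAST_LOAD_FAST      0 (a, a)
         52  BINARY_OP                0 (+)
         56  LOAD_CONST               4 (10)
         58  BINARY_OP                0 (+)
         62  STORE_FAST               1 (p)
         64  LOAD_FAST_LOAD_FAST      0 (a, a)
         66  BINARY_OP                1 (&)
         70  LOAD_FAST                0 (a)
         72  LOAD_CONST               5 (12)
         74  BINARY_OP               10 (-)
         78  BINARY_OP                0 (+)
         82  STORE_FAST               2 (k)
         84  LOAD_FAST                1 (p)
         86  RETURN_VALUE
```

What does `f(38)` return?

86

LOAD_FAST a → push 38. Stack: [38]
LOAD_CONST → push 1. Stack: [38, 1]
COMPARE_OP bool(<) → 38 vs 1 = False. Stack: [False]
POP_JUMP_IF_FALSE → pop False; jump. Stack: []
LOAD_FAST_LOAD_FAST a,a → push 38,38. Stack: [38, 38]
BINARY_OP + → 38 + 38 = 76. Stack: [76]
LOAD_CONST → push 10. Stack: [76, 10]
BINARY_OP + → 76 + 10 = 86. Stack: [86]
STORE_FAST p → p=86. Stack: []
LOAD_FAST_LOAD_FAST a,a → push 38,38. Stack: [38, 38]
BINARY_OP & → 38 & 38 = 38. Stack: [38]
LOAD_FAST a → push 38. Stack: [38, 38]
LOAD_CONST → push 12. Stack: [38, 38, 12]
BINARY_OP - → 38 - 12 = 26. Stack: [38, 26]
BINARY_OP + → 38 + 26 = 64. Stack: [64]
STORE_FAST k → k=64. Stack: []
LOAD_FAST p → push 86. Stack: [86]
RETURN_VALUE → return 86.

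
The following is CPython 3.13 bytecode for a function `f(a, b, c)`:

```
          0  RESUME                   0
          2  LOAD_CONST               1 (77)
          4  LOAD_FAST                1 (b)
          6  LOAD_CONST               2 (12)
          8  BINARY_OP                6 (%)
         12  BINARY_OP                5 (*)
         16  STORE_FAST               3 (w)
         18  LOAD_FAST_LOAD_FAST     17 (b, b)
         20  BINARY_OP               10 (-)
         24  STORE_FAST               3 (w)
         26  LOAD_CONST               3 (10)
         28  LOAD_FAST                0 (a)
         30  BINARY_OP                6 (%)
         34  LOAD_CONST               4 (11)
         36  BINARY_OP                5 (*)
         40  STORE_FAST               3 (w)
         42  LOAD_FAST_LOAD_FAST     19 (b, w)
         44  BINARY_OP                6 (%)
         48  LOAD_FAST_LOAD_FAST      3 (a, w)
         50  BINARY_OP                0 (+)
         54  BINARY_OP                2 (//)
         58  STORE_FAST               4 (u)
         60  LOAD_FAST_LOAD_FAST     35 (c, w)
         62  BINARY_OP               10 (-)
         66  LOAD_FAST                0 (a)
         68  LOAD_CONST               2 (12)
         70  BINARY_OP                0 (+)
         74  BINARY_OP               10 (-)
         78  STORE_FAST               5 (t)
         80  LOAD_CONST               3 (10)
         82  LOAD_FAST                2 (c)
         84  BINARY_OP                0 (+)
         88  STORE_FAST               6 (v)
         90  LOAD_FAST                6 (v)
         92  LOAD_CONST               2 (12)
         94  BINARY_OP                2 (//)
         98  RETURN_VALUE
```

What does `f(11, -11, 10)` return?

LOAD_CONST → push 77. Stack: [77]
LOAD_FAST b → push -11. Stack: [77, -11]
LOAD_CONST → push 12. Stack: [77, -11, 12]
BINARY_OP % → -11 % 12 = 1. Stack: [77, 1]
BINARY_OP * → 77 * 1 = 77. Stack: [77]
STORE_FAST w → w=77. Stack: []
LOAD_FAST_LOAD_FAST b,b → push -11,-11. Stack: [-11, -11]
BINARY_OP - → -11 - -11 = 0. Stack: [0]
STORE_FAST w → w=0. Stack: []
LOAD_CONST → push 10. Stack: [10]
LOAD_FAST a → push 11. Stack: [10, 11]
BINARY_OP % → 10 % 11 = 10. Stack: [10]
LOAD_CONST → push 11. Stack: [10, 11]
BINARY_OP * → 10 * 11 = 110. Stack: [110]
STORE_FAST w → w=110. Stack: []
LOAD_FAST_LOAD_FAST b,w → push -11,110. Stack: [-11, 110]
BINARY_OP % → -11 % 110 = 99. Stack: [99]
LOAD_FAST_LOAD_FAST a,w → push 11,110. Stack: [99, 11, 110]
BINARY_OP + → 11 + 110 = 121. Stack: [99, 121]
BINARY_OP // → 99 // 121 = 0. Stack: [0]
STORE_FAST u → u=0. Stack: []
LOAD_FAST_LOAD_FAST c,w → push 10,110. Stack: [10, 110]
BINARY_OP - → 10 - 110 = -100. Stack: [-100]
LOAD_FAST a → push 11. Stack: [-100, 11]
LOAD_CONST → push 12. Stack: [-100, 11, 12]
BINARY_OP + → 11 + 12 = 23. Stack: [-100, 23]
BINARY_OP - → -100 - 23 = -123. Stack: [-123]
STORE_FAST t → t=-123. Stack: []
LOAD_CONST → push 10. Stack: [10]
LOAD_FAST c → push 10. Stack: [10, 10]
BINARY_OP + → 10 + 10 = 20. Stack: [20]
STORE_FAST v → v=20. Stack: []
LOAD_FAST v → push 20. Stack: [20]
LOAD_CONST → push 12. Stack: [20, 12]
BINARY_OP // → 20 // 12 = 1. Stack: [1]
RETURN_VALUE → return 1.

1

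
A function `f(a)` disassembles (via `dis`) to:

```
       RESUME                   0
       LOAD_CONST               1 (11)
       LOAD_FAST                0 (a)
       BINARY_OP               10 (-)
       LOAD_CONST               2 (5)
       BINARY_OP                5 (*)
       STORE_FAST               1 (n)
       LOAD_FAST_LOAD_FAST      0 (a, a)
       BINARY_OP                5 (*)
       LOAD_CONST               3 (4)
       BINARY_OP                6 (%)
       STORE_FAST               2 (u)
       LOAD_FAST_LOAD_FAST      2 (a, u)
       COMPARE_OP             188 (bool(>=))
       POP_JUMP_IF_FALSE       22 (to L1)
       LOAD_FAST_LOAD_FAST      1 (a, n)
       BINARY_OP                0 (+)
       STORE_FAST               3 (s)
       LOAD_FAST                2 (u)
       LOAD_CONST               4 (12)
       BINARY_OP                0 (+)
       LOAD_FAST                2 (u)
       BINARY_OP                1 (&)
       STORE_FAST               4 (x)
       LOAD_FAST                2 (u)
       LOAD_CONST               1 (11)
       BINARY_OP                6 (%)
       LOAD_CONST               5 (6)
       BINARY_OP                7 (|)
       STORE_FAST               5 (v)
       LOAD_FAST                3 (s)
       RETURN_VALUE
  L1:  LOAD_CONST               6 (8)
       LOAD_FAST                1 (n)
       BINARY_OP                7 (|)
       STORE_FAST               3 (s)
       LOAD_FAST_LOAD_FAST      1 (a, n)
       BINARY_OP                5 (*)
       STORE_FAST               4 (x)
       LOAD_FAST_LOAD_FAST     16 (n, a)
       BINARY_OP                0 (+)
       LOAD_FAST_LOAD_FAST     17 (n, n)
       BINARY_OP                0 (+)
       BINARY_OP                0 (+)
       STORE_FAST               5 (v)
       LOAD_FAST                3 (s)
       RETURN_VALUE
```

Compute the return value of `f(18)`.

-17

LOAD_CONST → push 11. Stack: [11]
LOAD_FAST a → push 18. Stack: [11, 18]
BINARY_OP - → 11 - 18 = -7. Stack: [-7]
LOAD_CONST → push 5. Stack: [-7, 5]
BINARY_OP * → -7 * 5 = -35. Stack: [-35]
STORE_FAST n → n=-35. Stack: []
LOAD_FAST_LOAD_FAST a,a → push 18,18. Stack: [18, 18]
BINARY_OP * → 18 * 18 = 324. Stack: [324]
LOAD_CONST → push 4. Stack: [324, 4]
BINARY_OP % → 324 % 4 = 0. Stack: [0]
STORE_FAST u → u=0. Stack: []
LOAD_FAST_LOAD_FAST a,u → push 18,0. Stack: [18, 0]
COMPARE_OP bool(>=) → 18 vs 0 = True. Stack: [True]
POP_JUMP_IF_FALSE → pop True; no jump. Stack: []
LOAD_FAST_LOAD_FAST a,n → push 18,-35. Stack: [18, -35]
BINARY_OP + → 18 + -35 = -17. Stack: [-17]
STORE_FAST s → s=-17. Stack: []
LOAD_FAST u → push 0. Stack: [0]
LOAD_CONST → push 12. Stack: [0, 12]
BINARY_OP + → 0 + 12 = 12. Stack: [12]
LOAD_FAST u → push 0. Stack: [12, 0]
BINARY_OP & → 12 & 0 = 0. Stack: [0]
STORE_FAST x → x=0. Stack: []
LOAD_FAST u → push 0. Stack: [0]
LOAD_CONST → push 11. Stack: [0, 11]
BINARY_OP % → 0 % 11 = 0. Stack: [0]
LOAD_CONST → push 6. Stack: [0, 6]
BINARY_OP | → 0 | 6 = 6. Stack: [6]
STORE_FAST v → v=6. Stack: []
LOAD_FAST s → push -17. Stack: [-17]
RETURN_VALUE → return -17.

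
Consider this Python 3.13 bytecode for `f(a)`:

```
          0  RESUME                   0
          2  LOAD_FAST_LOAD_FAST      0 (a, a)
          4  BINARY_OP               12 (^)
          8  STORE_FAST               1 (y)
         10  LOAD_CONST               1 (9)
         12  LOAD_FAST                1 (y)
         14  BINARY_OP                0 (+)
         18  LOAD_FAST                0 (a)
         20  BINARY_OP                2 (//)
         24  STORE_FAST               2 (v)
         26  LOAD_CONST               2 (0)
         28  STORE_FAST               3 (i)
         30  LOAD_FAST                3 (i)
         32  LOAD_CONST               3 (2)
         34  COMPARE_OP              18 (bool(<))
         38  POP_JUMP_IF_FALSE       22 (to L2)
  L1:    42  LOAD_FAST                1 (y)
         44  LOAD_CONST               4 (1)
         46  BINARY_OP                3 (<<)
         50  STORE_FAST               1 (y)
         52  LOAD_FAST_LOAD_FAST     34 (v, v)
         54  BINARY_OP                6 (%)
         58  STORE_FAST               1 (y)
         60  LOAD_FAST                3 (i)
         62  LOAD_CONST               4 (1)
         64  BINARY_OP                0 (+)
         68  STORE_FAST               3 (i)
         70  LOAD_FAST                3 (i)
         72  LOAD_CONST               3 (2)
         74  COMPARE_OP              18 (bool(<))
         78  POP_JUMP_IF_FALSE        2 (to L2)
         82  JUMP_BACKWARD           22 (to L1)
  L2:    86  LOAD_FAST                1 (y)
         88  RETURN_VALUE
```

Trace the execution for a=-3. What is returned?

0

LOAD_FAST_LOAD_FAST a,a → push -3,-3. Stack: [-3, -3]
BINARY_OP ^ → -3 ^ -3 = 0. Stack: [0]
STORE_FAST y → y=0. Stack: []
LOAD_CONST → push 9. Stack: [9]
LOAD_FAST y → push 0. Stack: [9, 0]
BINARY_OP + → 9 + 0 = 9. Stack: [9]
LOAD_FAST a → push -3. Stack: [9, -3]
BINARY_OP // → 9 // -3 = -3. Stack: [-3]
STORE_FAST v → v=-3. Stack: []
LOAD_CONST → push 0. Stack: [0]
STORE_FAST i → i=0. Stack: []
LOAD_FAST i → push 0. Stack: [0]
LOAD_CONST → push 2. Stack: [0, 2]
COMPARE_OP bool(<) → 0 vs 2 = True. Stack: [True]
POP_JUMP_IF_FALSE → pop True; no jump. Stack: []
LOAD_FAST y → push 0. Stack: [0]
LOAD_CONST → push 1. Stack: [0, 1]
BINARY_OP << → 0 << 1 = 0. Stack: [0]
STORE_FAST y → y=0. Stack: []
LOAD_FAST_LOAD_FAST v,v → push -3,-3. Stack: [-3, -3]
BINARY_OP % → -3 % -3 = 0. Stack: [0]
STORE_FAST y → y=0. Stack: []
LOAD_FAST i → push 0. Stack: [0]
LOAD_CONST → push 1. Stack: [0, 1]
BINARY_OP + → 0 + 1 = 1. Stack: [1]
STORE_FAST i → i=1. Stack: []
LOAD_FAST i → push 1. Stack: [1]
LOAD_CONST → push 2. Stack: [1, 2]
COMPARE_OP bool(<) → 1 vs 2 = True. Stack: [True]
POP_JUMP_IF_FALSE → pop True; no jump. Stack: []
LOAD_FAST y → push 0. Stack: [0]
LOAD_CONST → push 1. Stack: [0, 1]
BINARY_OP << → 0 << 1 = 0. Stack: [0]
STORE_FAST y → y=0. Stack: []
LOAD_FAST_LOAD_FAST v,v → push -3,-3. Stack: [-3, -3]
BINARY_OP % → -3 % -3 = 0. Stack: [0]
STORE_FAST y → y=0. Stack: []
LOAD_FAST i → push 1. Stack: [1]
LOAD_CONST → push 1. Stack: [1, 1]
BINARY_OP + → 1 + 1 = 2. Stack: [2]
STORE_FAST i → i=2. Stack: []
LOAD_FAST i → push 2. Stack: [2]
LOAD_CONST → push 2. Stack: [2, 2]
COMPARE_OP bool(<) → 2 vs 2 = False. Stack: [False]
POP_JUMP_IF_FALSE → pop False; jump. Stack: []
LOAD_FAST y → push 0. Stack: [0]
RETURN_VALUE → return 0.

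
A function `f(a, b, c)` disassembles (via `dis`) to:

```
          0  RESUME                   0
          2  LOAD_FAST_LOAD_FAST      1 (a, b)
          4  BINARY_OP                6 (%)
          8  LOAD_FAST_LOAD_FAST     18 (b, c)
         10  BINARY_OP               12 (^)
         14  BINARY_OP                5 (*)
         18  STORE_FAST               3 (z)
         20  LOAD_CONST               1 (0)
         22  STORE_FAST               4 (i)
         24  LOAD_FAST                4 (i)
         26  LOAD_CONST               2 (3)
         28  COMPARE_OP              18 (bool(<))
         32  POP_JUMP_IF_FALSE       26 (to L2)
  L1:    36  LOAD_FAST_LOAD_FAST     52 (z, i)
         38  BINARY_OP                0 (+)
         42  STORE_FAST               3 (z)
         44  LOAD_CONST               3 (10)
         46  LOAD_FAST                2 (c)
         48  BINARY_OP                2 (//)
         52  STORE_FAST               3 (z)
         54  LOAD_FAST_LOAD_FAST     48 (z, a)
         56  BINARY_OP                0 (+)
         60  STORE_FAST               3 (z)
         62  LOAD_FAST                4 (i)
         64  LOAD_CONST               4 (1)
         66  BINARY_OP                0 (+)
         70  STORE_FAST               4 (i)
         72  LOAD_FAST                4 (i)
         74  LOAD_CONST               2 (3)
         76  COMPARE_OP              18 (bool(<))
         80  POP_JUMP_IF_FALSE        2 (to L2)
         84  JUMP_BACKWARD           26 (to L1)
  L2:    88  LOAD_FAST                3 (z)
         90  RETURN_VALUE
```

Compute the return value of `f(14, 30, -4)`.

LOAD_FAST_LOAD_FAST a,b → push 14,30
BINARY_OP % → 14 % 30 = 14
LOAD_FAST_LOAD_FAST b,c → push 30,-4
BINARY_OP ^ → 30 ^ -4 = -30
BINARY_OP * → 14 * -30 = -420
STORE_FAST z → z=-420
LOAD_CONST → push 0
STORE_FAST i → i=0
LOAD_FAST i → push 0
LOAD_CONST → push 3
COMPARE_OP bool(<) → 0 vs 3 = True
POP_JUMP_IF_FALSE → pop True; no jump
LOAD_FAST_LOAD_FAST z,i → push -420,0
BINARY_OP + → -420 + 0 = -420
STORE_FAST z → z=-420
LOAD_CONST → push 10
LOAD_FAST c → push -4
BINARY_OP // → 10 // -4 = -3
STORE_FAST z → z=-3
LOAD_FAST_LOAD_FAST z,a → push -3,14
BINARY_OP + → -3 + 14 = 11
STORE_FAST z → z=11
LOAD_FAST i → push 0
LOAD_CONST → push 1
BINARY_OP + → 0 + 1 = 1
STORE_FAST i → i=1
LOAD_FAST i → push 1
LOAD_CONST → push 3
COMPARE_OP bool(<) → 1 vs 3 = True
POP_JUMP_IF_FALSE → pop True; no jump
LOAD_FAST_LOAD_FAST z,i → push 11,1
BINARY_OP + → 11 + 1 = 12
STORE_FAST z → z=12
LOAD_CONST → push 10
LOAD_FAST c → push -4
BINARY_OP // → 10 // -4 = -3
STORE_FAST z → z=-3
LOAD_FAST_LOAD_FAST z,a → push -3,14
BINARY_OP + → -3 + 14 = 11
STORE_FAST z → z=11
LOAD_FAST i → push 1
LOAD_CONST → push 1
BINARY_OP + → 1 + 1 = 2
STORE_FAST i → i=2
LOAD_FAST i → push 2
LOAD_CONST → push 3
COMPARE_OP bool(<) → 2 vs 3 = True
POP_JUMP_IF_FALSE → pop True; no jump
LOAD_FAST_LOAD_FAST z,i → push 11,2
BINARY_OP + → 11 + 2 = 13
STORE_FAST z → z=13
LOAD_CONST → push 10
LOAD_FAST c → push -4
BINARY_OP // → 10 // -4 = -3
STORE_FAST z → z=-3
LOAD_FAST_LOAD_FAST z,a → push -3,14
BINARY_OP + → -3 + 14 = 11
STORE_FAST z → z=11
LOAD_FAST i → push 2
LOAD_CONST → push 1
BINARY_OP + → 2 + 1 = 3
STORE_FAST i → i=3
LOAD_FAST i → push 3
LOAD_CONST → push 3
COMPARE_OP bool(<) → 3 vs 3 = False
POP_JUMP_IF_FALSE → pop False; jump
LOAD_FAST z → push 11
RETURN_VALUE → return 11.

11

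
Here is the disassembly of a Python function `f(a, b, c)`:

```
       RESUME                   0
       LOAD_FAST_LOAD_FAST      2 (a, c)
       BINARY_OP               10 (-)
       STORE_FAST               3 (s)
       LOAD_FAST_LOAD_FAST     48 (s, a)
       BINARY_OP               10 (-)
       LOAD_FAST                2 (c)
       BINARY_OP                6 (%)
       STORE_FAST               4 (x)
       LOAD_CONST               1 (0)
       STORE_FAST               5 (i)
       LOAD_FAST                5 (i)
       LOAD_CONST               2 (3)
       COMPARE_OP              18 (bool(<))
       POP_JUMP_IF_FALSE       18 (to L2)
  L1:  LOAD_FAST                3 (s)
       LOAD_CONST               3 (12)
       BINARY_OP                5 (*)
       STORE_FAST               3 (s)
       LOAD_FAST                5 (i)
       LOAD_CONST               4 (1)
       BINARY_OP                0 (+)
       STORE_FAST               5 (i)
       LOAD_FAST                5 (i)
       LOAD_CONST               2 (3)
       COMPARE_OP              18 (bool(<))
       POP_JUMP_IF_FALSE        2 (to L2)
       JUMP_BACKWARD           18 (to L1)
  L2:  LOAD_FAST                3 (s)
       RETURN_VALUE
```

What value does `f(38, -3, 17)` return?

LOAD_FAST_LOAD_FAST a,c → push 38,17. Stack: [38, 17]
BINARY_OP - → 38 - 17 = 21. Stack: [21]
STORE_FAST s → s=21. Stack: []
LOAD_FAST_LOAD_FAST s,a → push 21,38. Stack: [21, 38]
BINARY_OP - → 21 - 38 = -17. Stack: [-17]
LOAD_FAST c → push 17. Stack: [-17, 17]
BINARY_OP % → -17 % 17 = 0. Stack: [0]
STORE_FAST x → x=0. Stack: []
LOAD_CONST → push 0. Stack: [0]
STORE_FAST i → i=0. Stack: []
LOAD_FAST i → push 0. Stack: [0]
LOAD_CONST → push 3. Stack: [0, 3]
COMPARE_OP bool(<) → 0 vs 3 = True. Stack: [True]
POP_JUMP_IF_FALSE → pop True; no jump. Stack: []
LOAD_FAST s → push 21. Stack: [21]
LOAD_CONST → push 12. Stack: [21, 12]
BINARY_OP * → 21 * 12 = 252. Stack: [252]
STORE_FAST s → s=252. Stack: []
LOAD_FAST i → push 0. Stack: [0]
LOAD_CONST → push 1. Stack: [0, 1]
BINARY_OP + → 0 + 1 = 1. Stack: [1]
STORE_FAST i → i=1. Stack: []
LOAD_FAST i → push 1. Stack: [1]
LOAD_CONST → push 3. Stack: [1, 3]
COMPARE_OP bool(<) → 1 vs 3 = True. Stack: [True]
POP_JUMP_IF_FALSE → pop True; no jump. Stack: []
LOAD_FAST s → push 252. Stack: [252]
LOAD_CONST → push 12. Stack: [252, 12]
BINARY_OP * → 252 * 12 = 3024. Stack: [3024]
STORE_FAST s → s=3024. Stack: []
LOAD_FAST i → push 1. Stack: [1]
LOAD_CONST → push 1. Stack: [1, 1]
BINARY_OP + → 1 + 1 = 2. Stack: [2]
STORE_FAST i → i=2. Stack: []
LOAD_FAST i → push 2. Stack: [2]
LOAD_CONST → push 3. Stack: [2, 3]
COMPARE_OP bool(<) → 2 vs 3 = True. Stack: [True]
POP_JUMP_IF_FALSE → pop True; no jump. Stack: []
LOAD_FAST s → push 3024. Stack: [3024]
LOAD_CONST → push 12. Stack: [3024, 12]
BINARY_OP * → 3024 * 12 = 36288. Stack: [36288]
STORE_FAST s → s=36288. Stack: []
LOAD_FAST i → push 2. Stack: [2]
LOAD_CONST → push 1. Stack: [2, 1]
BINARY_OP + → 2 + 1 = 3. Stack: [3]
STORE_FAST i → i=3. Stack: []
LOAD_FAST i → push 3. Stack: [3]
LOAD_CONST → push 3. Stack: [3, 3]
COMPARE_OP bool(<) → 3 vs 3 = False. Stack: [False]
POP_JUMP_IF_FALSE → pop False; jump. Stack: []
LOAD_FAST s → push 36288. Stack: [36288]
RETURN_VALUE → return 36288.

36288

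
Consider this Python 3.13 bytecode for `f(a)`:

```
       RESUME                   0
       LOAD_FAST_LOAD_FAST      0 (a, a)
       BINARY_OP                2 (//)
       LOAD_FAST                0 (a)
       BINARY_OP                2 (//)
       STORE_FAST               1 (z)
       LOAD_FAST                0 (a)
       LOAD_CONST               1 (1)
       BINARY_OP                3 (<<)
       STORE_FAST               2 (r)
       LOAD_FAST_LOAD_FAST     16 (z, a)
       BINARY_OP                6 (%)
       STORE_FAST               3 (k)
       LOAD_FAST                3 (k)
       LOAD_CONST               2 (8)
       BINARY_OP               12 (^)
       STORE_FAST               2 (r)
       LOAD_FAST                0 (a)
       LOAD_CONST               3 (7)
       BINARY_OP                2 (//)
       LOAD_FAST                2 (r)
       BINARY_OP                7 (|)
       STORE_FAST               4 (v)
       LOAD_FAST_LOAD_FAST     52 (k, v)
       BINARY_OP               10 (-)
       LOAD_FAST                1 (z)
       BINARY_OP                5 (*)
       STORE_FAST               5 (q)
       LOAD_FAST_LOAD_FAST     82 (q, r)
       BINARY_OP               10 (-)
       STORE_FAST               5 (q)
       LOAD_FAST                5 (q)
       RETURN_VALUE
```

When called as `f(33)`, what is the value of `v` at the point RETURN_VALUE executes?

12

LOAD_FAST_LOAD_FAST a,a → push 33,33. Stack: [33, 33]
BINARY_OP // → 33 // 33 = 1. Stack: [1]
LOAD_FAST a → push 33. Stack: [1, 33]
BINARY_OP // → 1 // 33 = 0. Stack: [0]
STORE_FAST z → z=0. Stack: []
LOAD_FAST a → push 33. Stack: [33]
LOAD_CONST → push 1. Stack: [33, 1]
BINARY_OP << → 33 << 1 = 66. Stack: [66]
STORE_FAST r → r=66. Stack: []
LOAD_FAST_LOAD_FAST z,a → push 0,33. Stack: [0, 33]
BINARY_OP % → 0 % 33 = 0. Stack: [0]
STORE_FAST k → k=0. Stack: []
LOAD_FAST k → push 0. Stack: [0]
LOAD_CONST → push 8. Stack: [0, 8]
BINARY_OP ^ → 0 ^ 8 = 8. Stack: [8]
STORE_FAST r → r=8. Stack: []
LOAD_FAST a → push 33. Stack: [33]
LOAD_CONST → push 7. Stack: [33, 7]
BINARY_OP // → 33 // 7 = 4. Stack: [4]
LOAD_FAST r → push 8. Stack: [4, 8]
BINARY_OP | → 4 | 8 = 12. Stack: [12]
STORE_FAST v → v=12. Stack: []
LOAD_FAST_LOAD_FAST k,v → push 0,12. Stack: [0, 12]
BINARY_OP - → 0 - 12 = -12. Stack: [-12]
LOAD_FAST z → push 0. Stack: [-12, 0]
BINARY_OP * → -12 * 0 = 0. Stack: [0]
STORE_FAST q → q=0. Stack: []
LOAD_FAST_LOAD_FAST q,r → push 0,8. Stack: [0, 8]
BINARY_OP - → 0 - 8 = -8. Stack: [-8]
STORE_FAST q → q=-8. Stack: []
LOAD_FAST q → push -8. Stack: [-8]
RETURN_VALUE → return -8.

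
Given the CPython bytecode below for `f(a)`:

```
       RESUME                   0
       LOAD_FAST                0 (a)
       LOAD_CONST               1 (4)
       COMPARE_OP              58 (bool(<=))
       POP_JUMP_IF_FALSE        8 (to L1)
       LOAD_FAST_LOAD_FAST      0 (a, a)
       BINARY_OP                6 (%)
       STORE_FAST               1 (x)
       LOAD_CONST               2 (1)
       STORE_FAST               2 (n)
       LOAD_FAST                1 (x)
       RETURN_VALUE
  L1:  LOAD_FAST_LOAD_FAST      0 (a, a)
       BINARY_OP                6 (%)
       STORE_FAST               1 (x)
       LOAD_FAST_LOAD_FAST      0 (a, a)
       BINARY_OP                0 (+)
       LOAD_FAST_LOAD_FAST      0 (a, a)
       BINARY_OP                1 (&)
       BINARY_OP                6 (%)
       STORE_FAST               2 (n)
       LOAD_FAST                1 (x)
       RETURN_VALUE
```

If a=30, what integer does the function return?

LOAD_FAST a → push 30. Stack: [30]
LOAD_CONST → push 4. Stack: [30, 4]
COMPARE_OP bool(<=) → 30 vs 4 = False. Stack: [False]
POP_JUMP_IF_FALSE → pop False; jump. Stack: []
LOAD_FAST_LOAD_FAST a,a → push 30,30. Stack: [30, 30]
BINARY_OP % → 30 % 30 = 0. Stack: [0]
STORE_FAST x → x=0. Stack: []
LOAD_FAST_LOAD_FAST a,a → push 30,30. Stack: [30, 30]
BINARY_OP + → 30 + 30 = 60. Stack: [60]
LOAD_FAST_LOAD_FAST a,a → push 30,30. Stack: [60, 30, 30]
BINARY_OP & → 30 & 30 = 30. Stack: [60, 30]
BINARY_OP % → 60 % 30 = 0. Stack: [0]
STORE_FAST n → n=0. Stack: []
LOAD_FAST x → push 0. Stack: [0]
RETURN_VALUE → return 0.

0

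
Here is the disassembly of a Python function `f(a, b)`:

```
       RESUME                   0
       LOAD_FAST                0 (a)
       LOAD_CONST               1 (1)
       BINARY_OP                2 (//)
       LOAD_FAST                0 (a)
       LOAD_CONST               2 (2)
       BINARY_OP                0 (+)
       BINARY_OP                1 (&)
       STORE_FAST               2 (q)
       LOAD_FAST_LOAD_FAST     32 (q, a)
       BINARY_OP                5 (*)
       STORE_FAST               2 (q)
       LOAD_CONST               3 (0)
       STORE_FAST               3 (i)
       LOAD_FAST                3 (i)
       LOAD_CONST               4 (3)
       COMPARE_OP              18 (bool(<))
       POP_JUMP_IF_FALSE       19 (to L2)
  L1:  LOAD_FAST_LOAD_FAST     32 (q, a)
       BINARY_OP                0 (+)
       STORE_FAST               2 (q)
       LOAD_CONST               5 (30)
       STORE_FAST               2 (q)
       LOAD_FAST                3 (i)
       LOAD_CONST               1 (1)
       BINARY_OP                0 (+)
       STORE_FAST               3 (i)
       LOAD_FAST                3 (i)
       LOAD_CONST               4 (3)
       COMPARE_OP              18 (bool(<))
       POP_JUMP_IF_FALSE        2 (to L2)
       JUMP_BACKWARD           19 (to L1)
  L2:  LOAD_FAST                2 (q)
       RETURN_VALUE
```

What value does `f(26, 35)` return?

LOAD_FAST a → push 26. Stack: [26]
LOAD_CONST → push 1. Stack: [26, 1]
BINARY_OP // → 26 // 1 = 26. Stack: [26]
LOAD_FAST a → push 26. Stack: [26, 26]
LOAD_CONST → push 2. Stack: [26, 26, 2]
BINARY_OP + → 26 + 2 = 28. Stack: [26, 28]
BINARY_OP & → 26 & 28 = 24. Stack: [24]
STORE_FAST q → q=24. Stack: []
LOAD_FAST_LOAD_FAST q,a → push 24,26. Stack: [24, 26]
BINARY_OP * → 24 * 26 = 624. Stack: [624]
STORE_FAST q → q=624. Stack: []
LOAD_CONST → push 0. Stack: [0]
STORE_FAST i → i=0. Stack: []
LOAD_FAST i → push 0. Stack: [0]
LOAD_CONST → push 3. Stack: [0, 3]
COMPARE_OP bool(<) → 0 vs 3 = True. Stack: [True]
POP_JUMP_IF_FALSE → pop True; no jump. Stack: []
LOAD_FAST_LOAD_FAST q,a → push 624,26. Stack: [624, 26]
BINARY_OP + → 624 + 26 = 650. Stack: [650]
STORE_FAST q → q=650. Stack: []
LOAD_CONST → push 30. Stack: [30]
STORE_FAST q → q=30. Stack: []
LOAD_FAST i → push 0. Stack: [0]
LOAD_CONST → push 1. Stack: [0, 1]
BINARY_OP + → 0 + 1 = 1. Stack: [1]
STORE_FAST i → i=1. Stack: []
LOAD_FAST i → push 1. Stack: [1]
LOAD_CONST → push 3. Stack: [1, 3]
COMPARE_OP bool(<) → 1 vs 3 = True. Stack: [True]
POP_JUMP_IF_FALSE → pop True; no jump. Stack: []
LOAD_FAST_LOAD_FAST q,a → push 30,26. Stack: [30, 26]
BINARY_OP + → 30 + 26 = 56. Stack: [56]
STORE_FAST q → q=56. Stack: []
LOAD_CONST → push 30. Stack: [30]
STORE_FAST q → q=30. Stack: []
LOAD_FAST i → push 1. Stack: [1]
LOAD_CONST → push 1. Stack: [1, 1]
BINARY_OP + → 1 + 1 = 2. Stack: [2]
STORE_FAST i → i=2. Stack: []
LOAD_FAST i → push 2. Stack: [2]
LOAD_CONST → push 3. Stack: [2, 3]
COMPARE_OP bool(<) → 2 vs 3 = True. Stack: [True]
POP_JUMP_IF_FALSE → pop True; no jump. Stack: []
LOAD_FAST_LOAD_FAST q,a → push 30,26. Stack: [30, 26]
BINARY_OP + → 30 + 26 = 56. Stack: [56]
STORE_FAST q → q=56. Stack: []
LOAD_CONST → push 30. Stack: [30]
STORE_FAST q → q=30. Stack: []
LOAD_FAST i → push 2. Stack: [2]
LOAD_CONST → push 1. Stack: [2, 1]
BINARY_OP + → 2 + 1 = 3. Stack: [3]
STORE_FAST i → i=3. Stack: []
LOAD_FAST i → push 3. Stack: [3]
LOAD_CONST → push 3. Stack: [3, 3]
COMPARE_OP bool(<) → 3 vs 3 = False. Stack: [False]
POP_JUMP_IF_FALSE → pop False; jump. Stack: []
LOAD_FAST q → push 30. Stack: [30]
RETURN_VALUE → return 30.

30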